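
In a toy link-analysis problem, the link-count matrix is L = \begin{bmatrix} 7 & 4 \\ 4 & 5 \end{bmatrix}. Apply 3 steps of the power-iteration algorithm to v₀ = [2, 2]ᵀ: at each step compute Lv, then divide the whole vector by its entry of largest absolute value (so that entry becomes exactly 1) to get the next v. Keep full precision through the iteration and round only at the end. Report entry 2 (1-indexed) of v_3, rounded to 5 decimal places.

0.78204

Lv0 = (22.000000, 18.000000); divide by 22.000000 → v1 = (1.000000, 0.818182)
Lv1 = (10.272727, 8.090909); divide by 10.272727 → v2 = (1.000000, 0.787611)
Lv2 = (10.150442, 7.938053); divide by 10.150442 → v3 = (1.000000, 0.782040)
Requested entry of v3: 1794/2294 = 0.78204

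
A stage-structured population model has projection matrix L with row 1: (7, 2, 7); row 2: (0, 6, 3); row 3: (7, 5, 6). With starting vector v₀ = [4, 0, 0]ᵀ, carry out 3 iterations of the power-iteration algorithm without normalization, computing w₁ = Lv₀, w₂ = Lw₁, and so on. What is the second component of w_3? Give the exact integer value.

1596

w1 = Lv₀ = (7·4 + 2·0 + 7·0; 0·4 + 6·0 + 3·0; 7·4 + 5·0 + 6·0) = (28, 0, 28)
w2 = Lw1 = (7·28 + 2·0 + 7·28; 0·28 + 6·0 + 3·28; 7·28 + 5·0 + 6·28) = (392, 84, 364)
w3 = Lw2 = (5460, 1596, 5348)
The requested component of w3 is 1596.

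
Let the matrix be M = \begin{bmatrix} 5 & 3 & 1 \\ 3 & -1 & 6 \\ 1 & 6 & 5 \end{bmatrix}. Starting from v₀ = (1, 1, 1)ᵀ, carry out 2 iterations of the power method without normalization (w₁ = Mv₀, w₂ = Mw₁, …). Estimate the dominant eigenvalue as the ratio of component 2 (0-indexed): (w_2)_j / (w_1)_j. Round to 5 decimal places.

w1 = Mv₀ = (9, 8, 12)
w2 = Mw1 = (81, 91, 117)
Ratio at component: 117 / 12 = 9.75000

9.75000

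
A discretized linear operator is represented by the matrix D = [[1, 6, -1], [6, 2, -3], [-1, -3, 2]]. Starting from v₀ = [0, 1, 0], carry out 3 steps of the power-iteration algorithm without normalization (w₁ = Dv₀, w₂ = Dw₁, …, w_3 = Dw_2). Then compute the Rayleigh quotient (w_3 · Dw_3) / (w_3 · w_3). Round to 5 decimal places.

w1 = Dv₀ = (6, 2, -3)
w2 = Dw1 = (21, 49, -18)
w3 = Dw2 = (333, 278, -204)
Dw3 = (2205, 3166, -1575)
w3·Dw3 = 333·2205 + 278·3166 + (-204)·(-1575) = 1935713; w3·w3 = 333·333 + 278·278 + (-204)·(-204) = 229789
λ ≈ 1935713/229789 = 8.42387

8.42387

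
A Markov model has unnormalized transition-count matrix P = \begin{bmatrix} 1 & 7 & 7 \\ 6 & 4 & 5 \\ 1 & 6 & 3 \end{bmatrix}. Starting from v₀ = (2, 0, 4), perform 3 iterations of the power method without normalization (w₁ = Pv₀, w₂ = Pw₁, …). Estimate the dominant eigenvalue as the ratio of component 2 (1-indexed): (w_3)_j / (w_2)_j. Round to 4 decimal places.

λ ≈ 13.0794

w1 = Pv₀ = (1·2 + 7·0 + 7·4; 6·2 + 4·0 + 5·4; 1·2 + 6·0 + 3·4) = (30, 32, 14)
w2 = Pw1 = (1·30 + 7·32 + 7·14; 6·30 + 4·32 + 5·14; 1·30 + 6·32 + 3·14) = (352, 378, 264)
w3 = Pw2 = (4846, 4944, 3412)
Ratio at component: 4944 / 378 = 13.0794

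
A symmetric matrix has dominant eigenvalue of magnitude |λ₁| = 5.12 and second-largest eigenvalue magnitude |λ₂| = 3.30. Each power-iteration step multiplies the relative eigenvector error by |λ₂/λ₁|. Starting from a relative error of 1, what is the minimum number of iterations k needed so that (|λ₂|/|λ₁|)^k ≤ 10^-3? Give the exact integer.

16

|λ₂/λ₁| = 3.30/5.12 = 0.64453
Need k ≥ ln(10^-3) / ln(0.64453) = -6.9078 / -0.4392 ≈ 15.727
Smallest integer k satisfying the bound: 16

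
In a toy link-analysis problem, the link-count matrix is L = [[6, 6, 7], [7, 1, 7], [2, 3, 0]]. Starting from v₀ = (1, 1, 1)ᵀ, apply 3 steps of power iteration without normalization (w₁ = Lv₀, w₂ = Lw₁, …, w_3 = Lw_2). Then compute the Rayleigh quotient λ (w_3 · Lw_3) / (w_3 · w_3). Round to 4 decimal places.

12.9766

w1 = Lv₀ = (6·1 + 6·1 + 7·1; 7·1 + 1·1 + 7·1; 2·1 + 3·1 + 0·1) = (19, 15, 5)
w2 = Lw1 = (6·19 + 6·15 + 7·5; 7·19 + 1·15 + 7·5; 2·19 + 3·15 + 0·5) = (239, 183, 83)
w3 = Lw2 = (3113, 2437, 1027)
Lw3 = (40489, 31417, 13537)
w3·Lw3 = 3113·40489 + 2437·31417 + 1027·13537 = 216507985; w3·w3 = 3113·3113 + 2437·2437 + 1027·1027 = 16684467
λ ≈ 216507985/16684467 = 12.9766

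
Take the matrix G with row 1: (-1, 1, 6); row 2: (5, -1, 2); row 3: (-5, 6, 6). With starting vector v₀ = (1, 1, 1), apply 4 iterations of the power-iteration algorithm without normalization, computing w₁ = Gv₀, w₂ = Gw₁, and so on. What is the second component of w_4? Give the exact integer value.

w1 = Gv₀ = ((-1)·1 + 1·1 + 6·1; 5·1 + (-1)·1 + 2·1; (-5)·1 + 6·1 + 6·1) = (6, 6, 7)
w2 = Gw1 = ((-1)·6 + 1·6 + 6·7; 5·6 + (-1)·6 + 2·7; (-5)·6 + 6·6 + 6·7) = (42, 38, 48)
w3 = Gw2 = (284, 268, 306)
w4 = Gw3 = (1820, 1764, 2024)
The requested component of w4 is 1764.

1764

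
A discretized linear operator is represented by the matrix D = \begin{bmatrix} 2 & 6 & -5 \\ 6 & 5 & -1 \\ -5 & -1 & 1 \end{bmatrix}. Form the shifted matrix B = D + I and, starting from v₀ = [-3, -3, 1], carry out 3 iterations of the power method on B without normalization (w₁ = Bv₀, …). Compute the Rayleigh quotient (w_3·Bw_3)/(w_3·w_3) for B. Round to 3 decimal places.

μ ≈ 12.262

B = D + I has rows (3, 6, -5); (6, 6, -1); (-5, -1, 2)
w1 = Bv₀ = (3·(-3) + 6·(-3) + (-5)·1; 6·(-3) + 6·(-3) + (-1)·1; (-5)·(-3) + (-1)·(-3) + 2·1) = (-32, -37, 20)
w2 = Bw1 = (3·(-32) + 6·(-37) + (-5)·20; 6·(-32) + 6·(-37) + (-1)·20; (-5)·(-32) + (-1)·(-37) + 2·20) = (-418, -434, 237)
w3 = Bw2 = (-5043, -5349, 2998)
Bw3 = (-62213, -65350, 36560)
w3·Bw3 = 772904189; w3·w3 = 63031654; μ ≈ 772904189/63031654 = 12.262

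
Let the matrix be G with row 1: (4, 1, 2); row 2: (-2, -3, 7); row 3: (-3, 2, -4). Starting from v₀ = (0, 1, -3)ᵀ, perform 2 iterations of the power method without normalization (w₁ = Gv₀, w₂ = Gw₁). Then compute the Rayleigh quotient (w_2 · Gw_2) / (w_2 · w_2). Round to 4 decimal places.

λ ≈ -6.6684

w1 = Gv₀ = (-5, -24, 14)
w2 = Gw1 = (-16, 180, -89)
Gw2 = (-62, -1131, 764)
w2·Gw2 = (-16)·(-62) + 180·(-1131) + (-89)·764 = -270584; w2·w2 = (-16)·(-16) + 180·180 + (-89)·(-89) = 40577
λ ≈ -270584/40577 = -6.6684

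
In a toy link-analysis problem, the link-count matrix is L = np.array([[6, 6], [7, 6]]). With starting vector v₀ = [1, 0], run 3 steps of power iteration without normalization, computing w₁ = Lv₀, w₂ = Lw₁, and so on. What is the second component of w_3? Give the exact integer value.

w1 = Lv₀ = (6, 7)
w2 = Lw1 = (78, 84)
w3 = Lw2 = (972, 1050)
The requested component of w3 is 1050.

1050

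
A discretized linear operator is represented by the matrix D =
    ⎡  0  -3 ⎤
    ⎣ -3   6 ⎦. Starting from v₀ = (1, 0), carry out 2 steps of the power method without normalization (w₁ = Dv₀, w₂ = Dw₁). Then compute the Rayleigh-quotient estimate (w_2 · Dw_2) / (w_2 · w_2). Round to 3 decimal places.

λ ≈ 7.200

w1 = Dv₀ = (0·1 + (-3)·0; (-3)·1 + 6·0) = (0, -3)
w2 = Dw1 = (0·0 + (-3)·(-3); (-3)·0 + 6·(-3)) = (9, -18)
Dw2 = (54, -135)
w2·Dw2 = 9·54 + (-18)·(-135) = 2916; w2·w2 = 9·9 + (-18)·(-18) = 405
λ ≈ 2916/405 = 7.200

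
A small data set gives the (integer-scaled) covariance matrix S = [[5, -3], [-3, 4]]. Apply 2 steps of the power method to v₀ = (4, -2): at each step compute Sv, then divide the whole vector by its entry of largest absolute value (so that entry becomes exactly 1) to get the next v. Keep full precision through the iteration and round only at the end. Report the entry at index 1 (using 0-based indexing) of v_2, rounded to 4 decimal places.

Sv0 = (26.00000, -20.00000); divide by 26.00000 → v1 = (1.00000, -0.76923)
Sv1 = (7.30769, -6.07692); divide by 7.30769 → v2 = (1.00000, -0.83158)
Requested entry of v2: -158/190 = -0.8316

-0.8316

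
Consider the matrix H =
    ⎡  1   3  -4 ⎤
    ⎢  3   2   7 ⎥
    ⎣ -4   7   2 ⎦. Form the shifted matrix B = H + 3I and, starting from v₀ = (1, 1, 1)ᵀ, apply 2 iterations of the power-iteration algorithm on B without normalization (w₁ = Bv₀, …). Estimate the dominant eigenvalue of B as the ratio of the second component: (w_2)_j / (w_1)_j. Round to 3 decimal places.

B = H + 3I has rows (4, 3, -4); (3, 5, 7); (-4, 7, 5)
w1 = Bv₀ = (4·1 + 3·1 + (-4)·1; 3·1 + 5·1 + 7·1; (-4)·1 + 7·1 + 5·1) = (3, 15, 8)
w2 = Bw1 = (4·3 + 3·15 + (-4)·8; 3·3 + 5·15 + 7·8; (-4)·3 + 7·15 + 5·8) = (25, 140, 133)
Ratio: 140/15 = 9.333

9.333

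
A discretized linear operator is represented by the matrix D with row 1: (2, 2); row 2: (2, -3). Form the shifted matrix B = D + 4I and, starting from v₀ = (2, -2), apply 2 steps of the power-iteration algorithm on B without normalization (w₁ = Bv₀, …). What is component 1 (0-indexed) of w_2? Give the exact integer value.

B = D + 4I has rows (6, 2); (2, 1)
w1 = Bv₀ = (8, 2)
w2 = Bw1 = (52, 18)
Requested component of w2: 18

18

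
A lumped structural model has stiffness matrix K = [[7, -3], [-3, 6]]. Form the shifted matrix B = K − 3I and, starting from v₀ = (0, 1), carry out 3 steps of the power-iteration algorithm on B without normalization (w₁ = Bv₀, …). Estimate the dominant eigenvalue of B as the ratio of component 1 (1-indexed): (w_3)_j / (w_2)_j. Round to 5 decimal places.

B = K − 3I has rows (4, -3); (-3, 3)
w1 = Bv₀ = (4·0 + (-3)·1; (-3)·0 + 3·1) = (-3, 3)
w2 = Bw1 = (4·(-3) + (-3)·3; (-3)·(-3) + 3·3) = (-21, 18)
w3 = Bw2 = (-138, 117)
Ratio: -138/-21 = 6.57143

6.57143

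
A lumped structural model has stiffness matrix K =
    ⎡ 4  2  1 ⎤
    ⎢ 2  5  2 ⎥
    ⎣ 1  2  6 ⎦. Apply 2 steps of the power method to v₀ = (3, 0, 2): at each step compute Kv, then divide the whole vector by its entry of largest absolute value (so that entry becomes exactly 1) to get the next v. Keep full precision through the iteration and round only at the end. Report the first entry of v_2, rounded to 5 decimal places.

Kv0 = (14.000000, 10.000000, 15.000000); divide by 15.000000 → v1 = (0.933333, 0.666667, 1.000000)
Kv1 = (6.066667, 7.200000, 8.266667); divide by 8.266667 → v2 = (0.733871, 0.870968, 1.000000)
Requested entry of v2: 91/124 = 0.73387

0.73387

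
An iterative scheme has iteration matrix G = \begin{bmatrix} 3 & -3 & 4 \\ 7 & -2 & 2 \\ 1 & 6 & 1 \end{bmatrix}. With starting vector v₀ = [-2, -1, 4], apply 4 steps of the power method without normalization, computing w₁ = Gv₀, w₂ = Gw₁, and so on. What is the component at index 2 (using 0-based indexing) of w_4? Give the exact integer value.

536

w1 = Gv₀ = (3·(-2) + (-3)·(-1) + 4·4; 7·(-2) + (-2)·(-1) + 2·4; 1·(-2) + 6·(-1) + 1·4) = (13, -4, -4)
w2 = Gw1 = (3·13 + (-3)·(-4) + 4·(-4); 7·13 + (-2)·(-4) + 2·(-4); 1·13 + 6·(-4) + 1·(-4)) = (35, 91, -15)
w3 = Gw2 = (-228, 33, 566)
w4 = Gw3 = (1481, -530, 536)
The requested component of w4 is 536.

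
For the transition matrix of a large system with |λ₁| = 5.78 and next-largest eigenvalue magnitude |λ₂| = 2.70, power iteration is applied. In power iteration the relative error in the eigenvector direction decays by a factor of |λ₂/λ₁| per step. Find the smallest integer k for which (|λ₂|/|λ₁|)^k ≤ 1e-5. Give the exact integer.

|λ₂/λ₁| = 2.70/5.78 = 0.46713
Need k ≥ ln(1e-5) / ln(0.46713) = -11.5129 / -0.7612 ≈ 15.126
Smallest integer k satisfying the bound: 16

16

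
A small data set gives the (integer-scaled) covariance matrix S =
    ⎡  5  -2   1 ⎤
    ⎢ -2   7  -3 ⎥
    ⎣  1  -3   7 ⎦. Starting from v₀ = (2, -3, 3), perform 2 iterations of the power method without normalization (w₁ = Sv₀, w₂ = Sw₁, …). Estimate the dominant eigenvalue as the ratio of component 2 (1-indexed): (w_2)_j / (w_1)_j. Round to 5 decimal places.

λ ≈ 10.94118

w1 = Sv₀ = (19, -34, 32)
w2 = Sw1 = (195, -372, 345)
Ratio at component: -372 / -34 = 10.94118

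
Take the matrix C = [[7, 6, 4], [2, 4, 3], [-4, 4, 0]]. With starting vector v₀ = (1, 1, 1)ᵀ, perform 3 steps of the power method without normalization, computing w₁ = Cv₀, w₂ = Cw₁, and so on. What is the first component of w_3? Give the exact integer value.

w1 = Cv₀ = (17, 9, 0)
w2 = Cw1 = (173, 70, -32)
w3 = Cw2 = (1503, 530, -412)
The requested component of w3 is 1503.

1503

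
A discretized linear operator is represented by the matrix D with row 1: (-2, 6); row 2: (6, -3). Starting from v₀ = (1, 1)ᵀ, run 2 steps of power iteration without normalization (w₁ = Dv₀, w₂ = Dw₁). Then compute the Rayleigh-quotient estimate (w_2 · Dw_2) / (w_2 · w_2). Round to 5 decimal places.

2.84615

w1 = Dv₀ = (4, 3)
w2 = Dw1 = (10, 15)
Dw2 = (70, 15)
w2·Dw2 = 10·70 + 15·15 = 925; w2·w2 = 10·10 + 15·15 = 325
λ ≈ 925/325 = 2.84615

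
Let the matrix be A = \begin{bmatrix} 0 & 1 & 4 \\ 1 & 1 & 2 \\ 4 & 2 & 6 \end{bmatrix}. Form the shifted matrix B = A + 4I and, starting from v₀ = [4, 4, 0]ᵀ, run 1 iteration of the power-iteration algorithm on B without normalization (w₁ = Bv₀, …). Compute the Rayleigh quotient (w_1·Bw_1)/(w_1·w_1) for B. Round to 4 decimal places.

11.1753

B = A + 4I has rows (4, 1, 4); (1, 5, 2); (4, 2, 10)
w1 = Bv₀ = (20, 24, 24)
Bw1 = (200, 188, 368)
w1·Bw1 = 17344; w1·w1 = 1552; μ ≈ 17344/1552 = 11.1753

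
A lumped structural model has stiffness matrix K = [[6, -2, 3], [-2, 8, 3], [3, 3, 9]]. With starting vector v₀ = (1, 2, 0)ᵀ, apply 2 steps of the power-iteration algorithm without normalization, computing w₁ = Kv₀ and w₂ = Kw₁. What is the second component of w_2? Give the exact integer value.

135

w1 = Kv₀ = (6·1 + (-2)·2 + 3·0; (-2)·1 + 8·2 + 3·0; 3·1 + 3·2 + 9·0) = (2, 14, 9)
w2 = Kw1 = (6·2 + (-2)·14 + 3·9; (-2)·2 + 8·14 + 3·9; 3·2 + 3·14 + 9·9) = (11, 135, 129)
The requested component of w2 is 135.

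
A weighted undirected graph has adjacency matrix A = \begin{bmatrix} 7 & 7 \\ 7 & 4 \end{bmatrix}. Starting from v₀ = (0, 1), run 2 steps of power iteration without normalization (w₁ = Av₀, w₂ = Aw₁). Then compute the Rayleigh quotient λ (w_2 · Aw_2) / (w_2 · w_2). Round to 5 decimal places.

w1 = Av₀ = (7, 4)
w2 = Aw1 = (77, 65)
Aw2 = (994, 799)
w2·Aw2 = 77·994 + 65·799 = 128473; w2·w2 = 77·77 + 65·65 = 10154
λ ≈ 128473/10154 = 12.65245

12.65245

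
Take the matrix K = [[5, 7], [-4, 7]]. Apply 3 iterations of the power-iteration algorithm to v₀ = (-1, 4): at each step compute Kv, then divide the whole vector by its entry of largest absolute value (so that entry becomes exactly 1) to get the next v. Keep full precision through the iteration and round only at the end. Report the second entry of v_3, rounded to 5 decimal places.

-0.16495

Kv0 = (23.000000, 32.000000); divide by 32.000000 → v1 = (0.718750, 1.000000)
Kv1 = (10.593750, 4.125000); divide by 10.593750 → v2 = (1.000000, 0.389381)
Kv2 = (7.725664, -1.274336); divide by 7.725664 → v3 = (1.000000, -0.164948)
Requested entry of v3: -432/2619 = -0.16495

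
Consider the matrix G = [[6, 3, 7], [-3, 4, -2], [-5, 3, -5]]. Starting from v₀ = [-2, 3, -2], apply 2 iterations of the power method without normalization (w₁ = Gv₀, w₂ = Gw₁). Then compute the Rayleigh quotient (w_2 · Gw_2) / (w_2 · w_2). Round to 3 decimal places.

w1 = Gv₀ = (6·(-2) + 3·3 + 7·(-2); (-3)·(-2) + 4·3 + (-2)·(-2); (-5)·(-2) + 3·3 + (-5)·(-2)) = (-17, 22, 29)
w2 = Gw1 = (6·(-17) + 3·22 + 7·29; (-3)·(-17) + 4·22 + (-2)·29; (-5)·(-17) + 3·22 + (-5)·29) = (167, 81, 6)
Gw2 = (1287, -189, -622)
w2·Gw2 = 167·1287 + 81·(-189) + 6·(-622) = 195888; w2·w2 = 167·167 + 81·81 + 6·6 = 34486
λ ≈ 195888/34486 = 5.680

5.680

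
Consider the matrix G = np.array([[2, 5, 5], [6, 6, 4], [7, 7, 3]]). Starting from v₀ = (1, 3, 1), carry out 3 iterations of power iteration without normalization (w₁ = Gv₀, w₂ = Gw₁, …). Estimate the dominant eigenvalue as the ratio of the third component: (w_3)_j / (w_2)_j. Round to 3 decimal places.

15.056

w1 = Gv₀ = (22, 28, 31)
w2 = Gw1 = (339, 424, 443)
w3 = Gw2 = (5013, 6350, 6670)
Ratio at component: 6670 / 443 = 15.056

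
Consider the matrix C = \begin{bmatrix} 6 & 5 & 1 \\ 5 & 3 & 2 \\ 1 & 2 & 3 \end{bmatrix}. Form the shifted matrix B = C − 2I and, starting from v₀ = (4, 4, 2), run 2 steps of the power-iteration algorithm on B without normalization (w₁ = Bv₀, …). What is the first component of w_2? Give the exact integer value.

306

B = C − 2I has rows (4, 5, 1); (5, 1, 2); (1, 2, 1)
w1 = Bv₀ = (38, 28, 14)
w2 = Bw1 = (306, 246, 108)
Requested component of w2: 306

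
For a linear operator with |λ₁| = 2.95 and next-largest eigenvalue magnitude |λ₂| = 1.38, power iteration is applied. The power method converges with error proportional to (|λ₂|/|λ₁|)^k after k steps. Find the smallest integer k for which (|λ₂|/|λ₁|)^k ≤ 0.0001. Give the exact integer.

13

|λ₂/λ₁| = 1.38/2.95 = 0.46780
Need k ≥ ln(0.0001) / ln(0.46780) = -9.2103 / -0.7597 ≈ 12.123
Smallest integer k satisfying the bound: 13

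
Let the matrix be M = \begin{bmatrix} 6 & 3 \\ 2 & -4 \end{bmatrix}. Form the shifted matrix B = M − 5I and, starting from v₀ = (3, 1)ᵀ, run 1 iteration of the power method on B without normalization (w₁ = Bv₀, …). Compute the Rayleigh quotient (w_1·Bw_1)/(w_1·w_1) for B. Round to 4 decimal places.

μ ≈ -3.0000

B = M − 5I has rows (1, 3); (2, -9)
w1 = Bv₀ = (1·3 + 3·1; 2·3 + (-9)·1) = (6, -3)
Bw1 = (-3, 39)
w1·Bw1 = -135; w1·w1 = 45; μ ≈ -135/45 = -3.0000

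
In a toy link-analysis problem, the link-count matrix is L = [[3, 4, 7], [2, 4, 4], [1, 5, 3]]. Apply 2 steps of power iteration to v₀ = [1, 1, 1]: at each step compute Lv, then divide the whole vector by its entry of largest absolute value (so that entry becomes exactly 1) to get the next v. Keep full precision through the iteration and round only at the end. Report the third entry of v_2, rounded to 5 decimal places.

0.62759

Lv0 = (14.000000, 10.000000, 9.000000); divide by 14.000000 → v1 = (1.000000, 0.714286, 0.642857)
Lv1 = (10.357143, 7.428571, 6.500000); divide by 10.357143 → v2 = (1.000000, 0.717241, 0.627586)
Requested entry of v2: 91/145 = 0.62759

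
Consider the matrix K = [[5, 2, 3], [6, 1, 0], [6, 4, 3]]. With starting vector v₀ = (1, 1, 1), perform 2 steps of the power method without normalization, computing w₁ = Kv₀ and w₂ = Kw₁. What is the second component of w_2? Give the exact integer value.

w1 = Kv₀ = (5·1 + 2·1 + 3·1; 6·1 + 1·1 + 0·1; 6·1 + 4·1 + 3·1) = (10, 7, 13)
w2 = Kw1 = (5·10 + 2·7 + 3·13; 6·10 + 1·7 + 0·13; 6·10 + 4·7 + 3·13) = (103, 67, 127)
The requested component of w2 is 67.

67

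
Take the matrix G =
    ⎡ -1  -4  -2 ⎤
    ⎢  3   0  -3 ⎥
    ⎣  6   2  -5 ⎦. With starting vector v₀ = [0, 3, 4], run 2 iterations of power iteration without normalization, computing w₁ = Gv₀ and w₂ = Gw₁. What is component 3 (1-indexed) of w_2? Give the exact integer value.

w1 = Gv₀ = ((-1)·0 + (-4)·3 + (-2)·4; 3·0 + 0·3 + (-3)·4; 6·0 + 2·3 + (-5)·4) = (-20, -12, -14)
w2 = Gw1 = ((-1)·(-20) + (-4)·(-12) + (-2)·(-14); 3·(-20) + 0·(-12) + (-3)·(-14); 6·(-20) + 2·(-12) + (-5)·(-14)) = (96, -18, -74)
The requested component of w2 is -74.

-74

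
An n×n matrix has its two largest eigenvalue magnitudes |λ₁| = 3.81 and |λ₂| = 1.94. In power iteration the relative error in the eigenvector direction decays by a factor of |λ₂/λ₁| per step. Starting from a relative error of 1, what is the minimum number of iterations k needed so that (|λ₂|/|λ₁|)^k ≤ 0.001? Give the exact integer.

|λ₂/λ₁| = 1.94/3.81 = 0.50919
Need k ≥ ln(0.001) / ln(0.50919) = -6.9078 / -0.6749 ≈ 10.235
Smallest integer k satisfying the bound: 11

11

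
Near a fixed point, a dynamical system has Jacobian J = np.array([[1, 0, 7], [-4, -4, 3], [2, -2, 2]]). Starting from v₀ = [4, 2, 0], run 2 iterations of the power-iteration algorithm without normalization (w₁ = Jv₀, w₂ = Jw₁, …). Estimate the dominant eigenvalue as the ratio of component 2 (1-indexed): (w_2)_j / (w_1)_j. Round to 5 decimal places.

λ ≈ -3.83333

w1 = Jv₀ = (1·4 + 0·2 + 7·0; (-4)·4 + (-4)·2 + 3·0; 2·4 + (-2)·2 + 2·0) = (4, -24, 4)
w2 = Jw1 = (1·4 + 0·(-24) + 7·4; (-4)·4 + (-4)·(-24) + 3·4; 2·4 + (-2)·(-24) + 2·4) = (32, 92, 64)
Ratio at component: 92 / -24 = -3.83333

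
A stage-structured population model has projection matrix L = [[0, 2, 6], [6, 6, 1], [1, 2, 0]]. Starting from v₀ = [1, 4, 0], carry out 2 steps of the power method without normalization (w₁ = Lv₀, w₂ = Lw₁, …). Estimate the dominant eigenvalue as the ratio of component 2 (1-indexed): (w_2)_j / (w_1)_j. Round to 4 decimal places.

w1 = Lv₀ = (8, 30, 9)
w2 = Lw1 = (114, 237, 68)
Ratio at component: 237 / 30 = 7.9000

λ ≈ 7.9000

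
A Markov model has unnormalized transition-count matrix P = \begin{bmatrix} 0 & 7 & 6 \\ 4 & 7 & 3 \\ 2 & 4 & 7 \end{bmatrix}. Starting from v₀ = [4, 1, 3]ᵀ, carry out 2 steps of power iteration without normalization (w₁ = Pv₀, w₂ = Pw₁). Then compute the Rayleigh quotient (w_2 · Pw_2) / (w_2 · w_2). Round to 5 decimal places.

w1 = Pv₀ = (25, 32, 33)
w2 = Pw1 = (422, 423, 409)
Pw2 = (5415, 5876, 5399)
w2·Pw2 = 422·5415 + 423·5876 + 409·5399 = 6978869; w2·w2 = 422·422 + 423·423 + 409·409 = 524294
λ ≈ 6978869/524294 = 13.31098

13.31098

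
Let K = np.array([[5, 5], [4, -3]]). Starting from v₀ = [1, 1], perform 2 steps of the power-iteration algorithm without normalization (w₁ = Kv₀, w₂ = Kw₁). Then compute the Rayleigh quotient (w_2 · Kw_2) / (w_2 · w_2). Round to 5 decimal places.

6.67569

w1 = Kv₀ = (10, 1)
w2 = Kw1 = (55, 37)
Kw2 = (460, 109)
w2·Kw2 = 55·460 + 37·109 = 29333; w2·w2 = 55·55 + 37·37 = 4394
λ ≈ 29333/4394 = 6.67569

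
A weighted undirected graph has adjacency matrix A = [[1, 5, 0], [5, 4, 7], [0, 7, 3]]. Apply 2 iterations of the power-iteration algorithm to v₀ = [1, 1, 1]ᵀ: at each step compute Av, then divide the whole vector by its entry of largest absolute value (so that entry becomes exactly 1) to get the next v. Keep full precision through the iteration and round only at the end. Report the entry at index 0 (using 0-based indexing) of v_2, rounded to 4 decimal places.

0.5244

Av0 = (6.00000, 16.00000, 10.00000); divide by 16.00000 → v1 = (0.37500, 1.00000, 0.62500)
Av1 = (5.37500, 10.25000, 8.87500); divide by 10.25000 → v2 = (0.52439, 1.00000, 0.86585)
Requested entry of v2: 86/164 = 0.5244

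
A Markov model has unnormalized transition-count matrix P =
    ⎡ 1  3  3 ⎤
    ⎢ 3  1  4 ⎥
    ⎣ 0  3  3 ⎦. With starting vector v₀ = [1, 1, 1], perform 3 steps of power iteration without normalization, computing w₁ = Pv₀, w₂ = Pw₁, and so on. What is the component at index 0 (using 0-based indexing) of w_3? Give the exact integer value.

334

w1 = Pv₀ = (7, 8, 6)
w2 = Pw1 = (49, 53, 42)
w3 = Pw2 = (334, 368, 285)
The requested component of w3 is 334.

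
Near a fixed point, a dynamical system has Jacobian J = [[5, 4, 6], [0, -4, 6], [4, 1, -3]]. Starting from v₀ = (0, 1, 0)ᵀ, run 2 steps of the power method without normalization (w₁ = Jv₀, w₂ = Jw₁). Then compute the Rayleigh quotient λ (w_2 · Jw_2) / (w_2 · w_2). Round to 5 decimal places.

w1 = Jv₀ = (5·0 + 4·1 + 6·0; 0·0 + (-4)·1 + 6·0; 4·0 + 1·1 + (-3)·0) = (4, -4, 1)
w2 = Jw1 = (5·4 + 4·(-4) + 6·1; 0·4 + (-4)·(-4) + 6·1; 4·4 + 1·(-4) + (-3)·1) = (10, 22, 9)
Jw2 = (192, -34, 35)
w2·Jw2 = 10·192 + 22·(-34) + 9·35 = 1487; w2·w2 = 10·10 + 22·22 + 9·9 = 665
λ ≈ 1487/665 = 2.23609

λ ≈ 2.23609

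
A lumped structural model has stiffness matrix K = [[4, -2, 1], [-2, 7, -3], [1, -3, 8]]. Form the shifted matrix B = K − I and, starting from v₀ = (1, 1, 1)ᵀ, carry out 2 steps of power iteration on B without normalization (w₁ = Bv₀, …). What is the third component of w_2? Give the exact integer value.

B = K − I has rows (3, -2, 1); (-2, 6, -3); (1, -3, 7)
w1 = Bv₀ = (3·1 + (-2)·1 + 1·1; (-2)·1 + 6·1 + (-3)·1; 1·1 + (-3)·1 + 7·1) = (2, 1, 5)
w2 = Bw1 = (3·2 + (-2)·1 + 1·5; (-2)·2 + 6·1 + (-3)·5; 1·2 + (-3)·1 + 7·5) = (9, -13, 34)
Requested component of w2: 34

34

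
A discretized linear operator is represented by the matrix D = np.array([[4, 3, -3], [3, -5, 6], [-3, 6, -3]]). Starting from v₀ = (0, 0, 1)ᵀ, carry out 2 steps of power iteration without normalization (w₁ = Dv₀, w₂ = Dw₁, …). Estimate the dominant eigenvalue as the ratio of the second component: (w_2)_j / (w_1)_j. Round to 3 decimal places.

λ ≈ -9.500

w1 = Dv₀ = (4·0 + 3·0 + (-3)·1; 3·0 + (-5)·0 + 6·1; (-3)·0 + 6·0 + (-3)·1) = (-3, 6, -3)
w2 = Dw1 = (4·(-3) + 3·6 + (-3)·(-3); 3·(-3) + (-5)·6 + 6·(-3); (-3)·(-3) + 6·6 + (-3)·(-3)) = (15, -57, 54)
Ratio at component: -57 / 6 = -9.500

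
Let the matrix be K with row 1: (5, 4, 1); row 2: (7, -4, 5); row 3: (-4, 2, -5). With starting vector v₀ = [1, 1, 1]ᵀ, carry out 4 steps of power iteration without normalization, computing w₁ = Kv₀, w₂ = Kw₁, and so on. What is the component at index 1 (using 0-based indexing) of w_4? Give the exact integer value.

-1231

w1 = Kv₀ = (5·1 + 4·1 + 1·1; 7·1 + (-4)·1 + 5·1; (-4)·1 + 2·1 + (-5)·1) = (10, 8, -7)
w2 = Kw1 = (5·10 + 4·8 + 1·(-7); 7·10 + (-4)·8 + 5·(-7); (-4)·10 + 2·8 + (-5)·(-7)) = (75, 3, 11)
w3 = Kw2 = (398, 568, -349)
w4 = Kw3 = (3913, -1231, 1289)
The requested component of w4 is -1231.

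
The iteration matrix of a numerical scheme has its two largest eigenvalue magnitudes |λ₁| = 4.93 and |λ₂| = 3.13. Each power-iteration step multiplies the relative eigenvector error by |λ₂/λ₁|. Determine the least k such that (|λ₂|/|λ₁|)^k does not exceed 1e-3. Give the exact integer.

|λ₂/λ₁| = 3.13/4.93 = 0.63489
Need k ≥ ln(1e-3) / ln(0.63489) = -6.9078 / -0.4543 ≈ 15.205
Smallest integer k satisfying the bound: 16

16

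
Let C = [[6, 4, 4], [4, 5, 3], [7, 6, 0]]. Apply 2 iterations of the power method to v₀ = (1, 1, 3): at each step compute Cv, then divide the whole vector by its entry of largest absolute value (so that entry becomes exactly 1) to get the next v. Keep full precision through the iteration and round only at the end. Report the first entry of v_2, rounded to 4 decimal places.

0.9771

Cv0 = (22.00000, 18.00000, 13.00000); divide by 22.00000 → v1 = (1.00000, 0.81818, 0.59091)
Cv1 = (11.63636, 9.86364, 11.90909); divide by 11.90909 → v2 = (0.97710, 0.82824, 1.00000)
Requested entry of v2: 256/262 = 0.9771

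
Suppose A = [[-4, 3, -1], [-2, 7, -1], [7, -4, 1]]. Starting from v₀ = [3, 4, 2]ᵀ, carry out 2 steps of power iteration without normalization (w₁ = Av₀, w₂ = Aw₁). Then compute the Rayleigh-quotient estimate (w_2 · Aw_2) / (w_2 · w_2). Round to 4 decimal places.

w1 = Av₀ = ((-4)·3 + 3·4 + (-1)·2; (-2)·3 + 7·4 + (-1)·2; 7·3 + (-4)·4 + 1·2) = (-2, 20, 7)
w2 = Aw1 = ((-4)·(-2) + 3·20 + (-1)·7; (-2)·(-2) + 7·20 + (-1)·7; 7·(-2) + (-4)·20 + 1·7) = (61, 137, -87)
Aw2 = (254, 924, -208)
w2·Aw2 = 61·254 + 137·924 + (-87)·(-208) = 160178; w2·w2 = 61·61 + 137·137 + (-87)·(-87) = 30059
λ ≈ 160178/30059 = 5.3288

λ ≈ 5.3288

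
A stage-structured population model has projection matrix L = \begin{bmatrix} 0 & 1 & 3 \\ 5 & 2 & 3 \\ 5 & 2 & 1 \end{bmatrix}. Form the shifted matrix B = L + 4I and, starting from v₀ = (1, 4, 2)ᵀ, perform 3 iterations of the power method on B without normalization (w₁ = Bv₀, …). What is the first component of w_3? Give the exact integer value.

1754

B = L + 4I has rows (4, 1, 3); (5, 6, 3); (5, 2, 5)
w1 = Bv₀ = (4·1 + 1·4 + 3·2; 5·1 + 6·4 + 3·2; 5·1 + 2·4 + 5·2) = (14, 35, 23)
w2 = Bw1 = (4·14 + 1·35 + 3·23; 5·14 + 6·35 + 3·23; 5·14 + 2·35 + 5·23) = (160, 349, 255)
w3 = Bw2 = (1754, 3659, 2773)
Requested component of w3: 1754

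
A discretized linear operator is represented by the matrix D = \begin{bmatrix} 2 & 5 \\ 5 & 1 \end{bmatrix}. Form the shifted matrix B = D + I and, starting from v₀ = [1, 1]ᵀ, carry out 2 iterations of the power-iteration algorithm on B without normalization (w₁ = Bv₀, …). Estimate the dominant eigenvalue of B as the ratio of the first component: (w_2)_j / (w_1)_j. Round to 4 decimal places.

B = D + I has rows (3, 5); (5, 2)
w1 = Bv₀ = (3·1 + 5·1; 5·1 + 2·1) = (8, 7)
w2 = Bw1 = (3·8 + 5·7; 5·8 + 2·7) = (59, 54)
Ratio: 59/8 = 7.3750

μ ≈ 7.3750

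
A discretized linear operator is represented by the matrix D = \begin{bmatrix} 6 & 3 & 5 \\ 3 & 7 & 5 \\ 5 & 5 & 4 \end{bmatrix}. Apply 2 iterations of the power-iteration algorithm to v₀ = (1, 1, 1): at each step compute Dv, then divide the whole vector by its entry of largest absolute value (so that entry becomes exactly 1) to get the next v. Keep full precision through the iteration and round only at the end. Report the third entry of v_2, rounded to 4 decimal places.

Dv0 = (14.00000, 15.00000, 14.00000); divide by 15.00000 → v1 = (0.93333, 1.00000, 0.93333)
Dv1 = (13.26667, 14.46667, 13.40000); divide by 14.46667 → v2 = (0.91705, 1.00000, 0.92627)
Requested entry of v2: 201/217 = 0.9263

0.9263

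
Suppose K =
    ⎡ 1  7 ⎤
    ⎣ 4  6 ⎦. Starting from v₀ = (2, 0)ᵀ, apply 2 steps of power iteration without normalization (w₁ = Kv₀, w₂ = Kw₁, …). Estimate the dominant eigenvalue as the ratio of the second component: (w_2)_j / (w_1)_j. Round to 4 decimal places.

w1 = Kv₀ = (1·2 + 7·0; 4·2 + 6·0) = (2, 8)
w2 = Kw1 = (1·2 + 7·8; 4·2 + 6·8) = (58, 56)
Ratio at component: 56 / 8 = 7.0000

7.0000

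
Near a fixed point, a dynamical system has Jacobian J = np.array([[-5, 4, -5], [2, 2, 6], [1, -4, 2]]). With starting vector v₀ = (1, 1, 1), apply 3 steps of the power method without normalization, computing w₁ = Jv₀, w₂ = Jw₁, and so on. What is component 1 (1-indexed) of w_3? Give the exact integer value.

w1 = Jv₀ = ((-5)·1 + 4·1 + (-5)·1; 2·1 + 2·1 + 6·1; 1·1 + (-4)·1 + 2·1) = (-6, 10, -1)
w2 = Jw1 = ((-5)·(-6) + 4·10 + (-5)·(-1); 2·(-6) + 2·10 + 6·(-1); 1·(-6) + (-4)·10 + 2·(-1)) = (75, 2, -48)
w3 = Jw2 = (-127, -134, -29)
The requested component of w3 is -127.

-127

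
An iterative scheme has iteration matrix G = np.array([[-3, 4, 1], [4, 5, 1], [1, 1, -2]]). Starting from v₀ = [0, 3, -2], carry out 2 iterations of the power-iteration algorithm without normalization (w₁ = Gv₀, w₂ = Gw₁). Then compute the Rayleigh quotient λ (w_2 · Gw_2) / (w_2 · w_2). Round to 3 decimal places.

w1 = Gv₀ = ((-3)·0 + 4·3 + 1·(-2); 4·0 + 5·3 + 1·(-2); 1·0 + 1·3 + (-2)·(-2)) = (10, 13, 7)
w2 = Gw1 = ((-3)·10 + 4·13 + 1·7; 4·10 + 5·13 + 1·7; 1·10 + 1·13 + (-2)·7) = (29, 112, 9)
Gw2 = (370, 685, 123)
w2·Gw2 = 29·370 + 112·685 + 9·123 = 88557; w2·w2 = 29·29 + 112·112 + 9·9 = 13466
λ ≈ 88557/13466 = 6.576

6.576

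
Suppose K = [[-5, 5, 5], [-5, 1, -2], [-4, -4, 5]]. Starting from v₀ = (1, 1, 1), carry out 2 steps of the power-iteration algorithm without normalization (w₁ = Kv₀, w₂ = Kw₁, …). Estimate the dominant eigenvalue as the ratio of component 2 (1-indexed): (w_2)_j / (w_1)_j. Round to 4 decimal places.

4.1667

w1 = Kv₀ = ((-5)·1 + 5·1 + 5·1; (-5)·1 + 1·1 + (-2)·1; (-4)·1 + (-4)·1 + 5·1) = (5, -6, -3)
w2 = Kw1 = ((-5)·5 + 5·(-6) + 5·(-3); (-5)·5 + 1·(-6) + (-2)·(-3); (-4)·5 + (-4)·(-6) + 5·(-3)) = (-70, -25, -11)
Ratio at component: -25 / -6 = 4.1667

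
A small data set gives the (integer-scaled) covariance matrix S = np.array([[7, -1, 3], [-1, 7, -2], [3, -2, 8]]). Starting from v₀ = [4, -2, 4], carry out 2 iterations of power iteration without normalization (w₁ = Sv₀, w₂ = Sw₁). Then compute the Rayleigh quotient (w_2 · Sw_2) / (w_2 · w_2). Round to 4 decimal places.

w1 = Sv₀ = (42, -26, 48)
w2 = Sw1 = (464, -320, 562)
Sw2 = (5254, -3828, 6528)
w2·Sw2 = 464·5254 + (-320)·(-3828) + 562·6528 = 7331552; w2·w2 = 464·464 + (-320)·(-320) + 562·562 = 633540
λ ≈ 7331552/633540 = 11.5724

λ ≈ 11.5724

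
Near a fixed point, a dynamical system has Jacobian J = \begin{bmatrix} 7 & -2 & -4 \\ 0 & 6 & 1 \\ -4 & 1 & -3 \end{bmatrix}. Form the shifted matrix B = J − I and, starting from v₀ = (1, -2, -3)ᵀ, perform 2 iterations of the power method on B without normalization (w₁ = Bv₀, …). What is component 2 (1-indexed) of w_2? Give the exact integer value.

B = J − I has rows (6, -2, -4); (0, 5, 1); (-4, 1, -4)
w1 = Bv₀ = (22, -13, 6)
w2 = Bw1 = (134, -59, -125)
Requested component of w2: -59

-59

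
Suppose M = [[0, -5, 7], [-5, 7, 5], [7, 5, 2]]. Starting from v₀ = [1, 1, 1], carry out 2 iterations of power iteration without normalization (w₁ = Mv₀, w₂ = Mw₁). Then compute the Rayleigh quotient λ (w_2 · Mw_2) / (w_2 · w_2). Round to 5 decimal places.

w1 = Mv₀ = (2, 7, 14)
w2 = Mw1 = (63, 109, 77)
Mw2 = (-6, 833, 1140)
w2·Mw2 = 63·(-6) + 109·833 + 77·1140 = 178199; w2·w2 = 63·63 + 109·109 + 77·77 = 21779
λ ≈ 178199/21779 = 8.18215

8.18215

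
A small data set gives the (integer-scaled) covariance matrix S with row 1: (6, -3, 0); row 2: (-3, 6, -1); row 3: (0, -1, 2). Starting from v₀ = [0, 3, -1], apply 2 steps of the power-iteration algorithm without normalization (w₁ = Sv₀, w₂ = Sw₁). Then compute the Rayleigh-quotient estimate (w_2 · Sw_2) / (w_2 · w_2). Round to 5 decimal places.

w1 = Sv₀ = (6·0 + (-3)·3 + 0·(-1); (-3)·0 + 6·3 + (-1)·(-1); 0·0 + (-1)·3 + 2·(-1)) = (-9, 19, -5)
w2 = Sw1 = (6·(-9) + (-3)·19 + 0·(-5); (-3)·(-9) + 6·19 + (-1)·(-5); 0·(-9) + (-1)·19 + 2·(-5)) = (-111, 146, -29)
Sw2 = (-1104, 1238, -204)
w2·Sw2 = (-111)·(-1104) + 146·1238 + (-29)·(-204) = 309208; w2·w2 = (-111)·(-111) + 146·146 + (-29)·(-29) = 34478
λ ≈ 309208/34478 = 8.96827

8.96827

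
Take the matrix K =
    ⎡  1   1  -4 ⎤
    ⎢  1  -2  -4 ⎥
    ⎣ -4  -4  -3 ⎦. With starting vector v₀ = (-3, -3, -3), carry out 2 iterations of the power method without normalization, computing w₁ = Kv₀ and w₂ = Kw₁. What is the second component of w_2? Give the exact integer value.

w1 = Kv₀ = (1·(-3) + 1·(-3) + (-4)·(-3); 1·(-3) + (-2)·(-3) + (-4)·(-3); (-4)·(-3) + (-4)·(-3) + (-3)·(-3)) = (6, 15, 33)
w2 = Kw1 = (1·6 + 1·15 + (-4)·33; 1·6 + (-2)·15 + (-4)·33; (-4)·6 + (-4)·15 + (-3)·33) = (-111, -156, -183)
The requested component of w2 is -156.

-156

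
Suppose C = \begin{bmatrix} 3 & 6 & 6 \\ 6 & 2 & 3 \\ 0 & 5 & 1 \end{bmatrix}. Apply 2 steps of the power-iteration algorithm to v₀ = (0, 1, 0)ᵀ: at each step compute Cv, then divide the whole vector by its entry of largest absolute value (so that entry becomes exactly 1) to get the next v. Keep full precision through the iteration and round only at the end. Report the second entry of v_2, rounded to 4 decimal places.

0.9167

Cv0 = (6.00000, 2.00000, 5.00000); divide by 6.00000 → v1 = (1.00000, 0.33333, 0.83333)
Cv1 = (10.00000, 9.16667, 2.50000); divide by 10.00000 → v2 = (1.00000, 0.91667, 0.25000)
Requested entry of v2: 55/60 = 0.9167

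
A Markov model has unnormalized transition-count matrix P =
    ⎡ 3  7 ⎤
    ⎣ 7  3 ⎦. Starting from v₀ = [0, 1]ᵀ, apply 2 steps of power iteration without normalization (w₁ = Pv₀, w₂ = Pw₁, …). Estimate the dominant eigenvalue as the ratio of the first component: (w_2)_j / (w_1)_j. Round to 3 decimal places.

λ ≈ 6.000

w1 = Pv₀ = (3·0 + 7·1; 7·0 + 3·1) = (7, 3)
w2 = Pw1 = (3·7 + 7·3; 7·7 + 3·3) = (42, 58)
Ratio at component: 42 / 7 = 6.000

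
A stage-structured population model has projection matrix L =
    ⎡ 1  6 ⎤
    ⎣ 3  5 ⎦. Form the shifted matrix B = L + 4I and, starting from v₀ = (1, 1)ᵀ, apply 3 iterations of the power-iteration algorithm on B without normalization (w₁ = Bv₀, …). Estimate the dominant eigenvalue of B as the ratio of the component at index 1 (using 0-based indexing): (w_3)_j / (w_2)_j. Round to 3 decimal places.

11.702

B = L + 4I has rows (5, 6); (3, 9)
w1 = Bv₀ = (11, 12)
w2 = Bw1 = (127, 141)
w3 = Bw2 = (1481, 1650)
Ratio: 1650/141 = 11.702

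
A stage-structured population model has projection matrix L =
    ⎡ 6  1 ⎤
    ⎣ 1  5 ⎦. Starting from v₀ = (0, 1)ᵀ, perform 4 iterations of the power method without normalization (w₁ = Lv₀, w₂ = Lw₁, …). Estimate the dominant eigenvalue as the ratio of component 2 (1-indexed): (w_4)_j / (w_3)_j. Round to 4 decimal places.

w1 = Lv₀ = (1, 5)
w2 = Lw1 = (11, 26)
w3 = Lw2 = (92, 141)
w4 = Lw3 = (693, 797)
Ratio at component: 797 / 141 = 5.6525

5.6525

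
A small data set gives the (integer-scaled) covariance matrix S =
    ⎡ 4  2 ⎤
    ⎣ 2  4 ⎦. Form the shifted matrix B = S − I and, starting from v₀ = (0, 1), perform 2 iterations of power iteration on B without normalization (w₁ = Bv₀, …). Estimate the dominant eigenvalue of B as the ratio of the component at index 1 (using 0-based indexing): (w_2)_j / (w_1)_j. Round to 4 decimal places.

μ ≈ 4.3333

B = S − I has rows (3, 2); (2, 3)
w1 = Bv₀ = (3·0 + 2·1; 2·0 + 3·1) = (2, 3)
w2 = Bw1 = (3·2 + 2·3; 2·2 + 3·3) = (12, 13)
Ratio: 13/3 = 4.3333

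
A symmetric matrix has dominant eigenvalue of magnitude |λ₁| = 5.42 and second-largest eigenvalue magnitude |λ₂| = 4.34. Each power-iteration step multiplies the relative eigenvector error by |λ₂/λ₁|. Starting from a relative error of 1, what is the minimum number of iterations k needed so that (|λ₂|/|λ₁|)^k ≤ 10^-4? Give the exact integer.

|λ₂/λ₁| = 4.34/5.42 = 0.80074
Need k ≥ ln(10^-4) / ln(0.80074) = -9.2103 / -0.2222 ≈ 41.447
Smallest integer k satisfying the bound: 42

42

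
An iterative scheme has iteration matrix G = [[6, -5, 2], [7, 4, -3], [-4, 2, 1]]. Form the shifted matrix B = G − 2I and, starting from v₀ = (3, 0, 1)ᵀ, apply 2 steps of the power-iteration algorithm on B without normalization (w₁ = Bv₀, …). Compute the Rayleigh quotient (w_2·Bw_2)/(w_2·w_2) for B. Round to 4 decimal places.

B = G − 2I has rows (4, -5, 2); (7, 2, -3); (-4, 2, -1)
w1 = Bv₀ = (14, 18, -13)
w2 = Bw1 = (-60, 173, -7)
Bw2 = (-1119, -53, 593)
w2·Bw2 = 53820; w2·w2 = 33578; μ ≈ 53820/33578 = 1.6028

1.6028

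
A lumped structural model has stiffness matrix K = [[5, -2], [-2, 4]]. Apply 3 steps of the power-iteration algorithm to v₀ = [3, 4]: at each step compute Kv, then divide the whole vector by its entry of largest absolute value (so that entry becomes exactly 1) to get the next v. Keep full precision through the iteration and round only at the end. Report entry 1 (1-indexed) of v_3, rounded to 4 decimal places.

Kv0 = (7.00000, 10.00000); divide by 10.00000 → v1 = (0.70000, 1.00000)
Kv1 = (1.50000, 2.60000); divide by 2.60000 → v2 = (0.57692, 1.00000)
Kv2 = (0.88462, 2.84615); divide by 2.84615 → v3 = (0.31081, 1.00000)
Requested entry of v3: 23/74 = 0.3108

0.3108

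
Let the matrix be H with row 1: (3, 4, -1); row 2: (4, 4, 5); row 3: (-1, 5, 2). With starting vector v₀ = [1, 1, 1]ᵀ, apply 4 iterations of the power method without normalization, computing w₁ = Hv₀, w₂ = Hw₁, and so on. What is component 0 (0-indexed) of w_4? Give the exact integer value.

w1 = Hv₀ = (6, 13, 6)
w2 = Hw1 = (64, 106, 71)
w3 = Hw2 = (545, 1035, 608)
w4 = Hw3 = (5167, 9360, 5846)
The requested component of w4 is 5167.

5167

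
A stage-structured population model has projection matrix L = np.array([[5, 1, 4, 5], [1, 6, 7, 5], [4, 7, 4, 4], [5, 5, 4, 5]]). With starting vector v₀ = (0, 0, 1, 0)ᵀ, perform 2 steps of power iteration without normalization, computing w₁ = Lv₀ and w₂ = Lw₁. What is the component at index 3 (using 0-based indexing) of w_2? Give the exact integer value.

91

w1 = Lv₀ = (4, 7, 4, 4)
w2 = Lw1 = (63, 94, 97, 91)
The requested component of w2 is 91.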